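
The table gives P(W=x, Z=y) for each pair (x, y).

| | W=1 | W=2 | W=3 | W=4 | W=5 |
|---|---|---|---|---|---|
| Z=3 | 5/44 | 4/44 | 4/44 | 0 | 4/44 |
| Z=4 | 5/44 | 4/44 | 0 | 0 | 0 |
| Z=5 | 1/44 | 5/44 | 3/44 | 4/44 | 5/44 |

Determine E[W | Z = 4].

P(Z = 4) = 9/44.
Σ W·P over the event = 1·(5/44) + 2·(4/44) = 13/44.
E[W | Z = 4] = (13/44) / (9/44) = 13/9.

13/9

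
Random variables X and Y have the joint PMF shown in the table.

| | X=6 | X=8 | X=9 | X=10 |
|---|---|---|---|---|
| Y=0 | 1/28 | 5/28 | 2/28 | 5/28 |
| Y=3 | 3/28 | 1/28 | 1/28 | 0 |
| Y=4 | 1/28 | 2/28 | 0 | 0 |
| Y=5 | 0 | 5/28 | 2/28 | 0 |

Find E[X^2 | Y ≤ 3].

P(Y ≤ 3) = 9/14.
Σ X^2·P over the event = 36·(1/28) + 36·(3/28) + 64·(5/28) + 64·(1/28) + 81·(2/28) + 81·(1/28) + 100·(5/28) = 1271/28.
E[X^2 | Y ≤ 3] = (1271/28) / (9/14) = 1271/18.

1271/18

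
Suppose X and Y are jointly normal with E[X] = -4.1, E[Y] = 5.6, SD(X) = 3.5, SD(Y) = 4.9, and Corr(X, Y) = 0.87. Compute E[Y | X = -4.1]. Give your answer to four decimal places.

The regression of Y on X has slope ρ·σ_Y/σ_X and passes through (μ_X, μ_Y).
E[Y | X=-4.1] = 5.6 + (0.87)·(4.9/3.5)·(-4.1 − (-4.1)) = 5.6 + (1.218)·(0) = 5.6000.

5.6000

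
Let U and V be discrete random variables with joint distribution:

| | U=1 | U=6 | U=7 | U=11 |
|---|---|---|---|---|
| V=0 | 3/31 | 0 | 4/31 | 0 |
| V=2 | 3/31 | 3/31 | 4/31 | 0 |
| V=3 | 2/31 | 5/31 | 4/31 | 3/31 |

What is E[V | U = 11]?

P(U = 11) = 3/31.
Σ V·P over the event = 3·(3/31) = 9/31.
E[V | U = 11] = (9/31) / (3/31) = 3.

3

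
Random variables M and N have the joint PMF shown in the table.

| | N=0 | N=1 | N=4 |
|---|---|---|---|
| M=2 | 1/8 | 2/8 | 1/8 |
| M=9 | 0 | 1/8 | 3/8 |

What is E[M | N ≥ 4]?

P(N ≥ 4) = 1/2.
Σ M·P over the event = 2·(1/8) + 9·(3/8) = 29/8.
E[M | N ≥ 4] = (29/8) / (1/2) = 29/4.

29/4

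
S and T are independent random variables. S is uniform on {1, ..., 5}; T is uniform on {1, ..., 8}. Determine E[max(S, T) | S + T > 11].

23/3

Outcomes with S + T > 11: (4,8), (5,7), (5,8), each with probability 1/40.
E[max(S, T) | S + T > 11] = (8 + 7 + 8) / 3 = 23/3.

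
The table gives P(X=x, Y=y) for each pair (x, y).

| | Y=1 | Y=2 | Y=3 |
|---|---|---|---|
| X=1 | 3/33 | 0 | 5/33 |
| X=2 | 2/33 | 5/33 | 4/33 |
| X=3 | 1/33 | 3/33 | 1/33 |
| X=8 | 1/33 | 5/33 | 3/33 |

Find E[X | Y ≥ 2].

P(Y ≥ 2) = 26/33.
Σ X·P over the event = 1·(5/33) + 2·(5/33) + 2·(4/33) + 3·(3/33) + 3·(1/33) + 8·(5/33) + 8·(3/33) = 3.
E[X | Y ≥ 2] = (3) / (26/33) = 99/26.

99/26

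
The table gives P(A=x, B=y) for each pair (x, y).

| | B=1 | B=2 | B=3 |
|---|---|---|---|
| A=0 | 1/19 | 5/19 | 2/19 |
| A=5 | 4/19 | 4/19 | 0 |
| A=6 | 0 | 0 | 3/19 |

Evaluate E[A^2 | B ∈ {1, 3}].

P(B ∈ {1, 3}) = 10/19.
Σ A^2·P over the event = 0·(1/19) + 0·(2/19) + 25·(4/19) + 36·(3/19) = 208/19.
E[A^2 | B ∈ {1, 3}] = (208/19) / (10/19) = 104/5.

104/5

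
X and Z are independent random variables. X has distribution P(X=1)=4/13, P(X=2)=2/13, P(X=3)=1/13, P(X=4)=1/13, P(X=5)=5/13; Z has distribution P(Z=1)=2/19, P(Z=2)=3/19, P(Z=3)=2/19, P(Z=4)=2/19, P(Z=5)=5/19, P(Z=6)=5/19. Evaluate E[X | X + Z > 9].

P(X + Z > 9) = 55/247.
Summing X·P(x,y) over outcomes with X + Z > 9 gives 270/247.
E[X | X + Z > 9] = (270/247) / (55/247) = 54/11.

54/11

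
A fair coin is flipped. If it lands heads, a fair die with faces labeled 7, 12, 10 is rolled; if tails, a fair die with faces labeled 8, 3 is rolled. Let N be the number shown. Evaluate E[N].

E[N | heads] = (7+12+10)/3 = 29/3.
E[N | tails] = (8+3)/2 = 11/2.
By the law of total expectation,
E[N] = (1/2)·(29/3) + (1/2)·(11/2) = 91/12.

91/12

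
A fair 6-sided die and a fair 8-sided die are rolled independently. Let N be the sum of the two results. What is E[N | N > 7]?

P(N > 7) = 9/16.
Σ over the event: 8·1/8 + 9·1/8 + 10·5/48 + 11·1/12 + 12·1/16 + 13·1/24 + 14·1/48 = 17/3.
E[N | N > 7] = (17/3) / (9/16) = 272/27.

272/27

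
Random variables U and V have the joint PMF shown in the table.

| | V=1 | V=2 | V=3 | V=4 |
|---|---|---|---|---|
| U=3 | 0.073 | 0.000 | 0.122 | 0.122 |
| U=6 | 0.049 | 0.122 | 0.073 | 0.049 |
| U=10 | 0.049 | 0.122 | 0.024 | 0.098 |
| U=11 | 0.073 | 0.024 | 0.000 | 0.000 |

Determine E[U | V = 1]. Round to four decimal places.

P(V = 1) = 0.244.
Σ U·P over the event = 3·(0.073) + 6·(0.049) + 10·(0.049) + 11·(0.073) = 1.806.
E[U | V = 1] = (1.806) / (0.244) = 7.4016.

7.4016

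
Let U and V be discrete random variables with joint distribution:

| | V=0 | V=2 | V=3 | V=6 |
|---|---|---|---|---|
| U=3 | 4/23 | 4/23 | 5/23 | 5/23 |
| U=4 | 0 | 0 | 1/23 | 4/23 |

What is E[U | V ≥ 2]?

62/19

P(V ≥ 2) = 19/23.
Σ U·P over the event = 3·(4/23) + 3·(5/23) + 3·(5/23) + 4·(1/23) + 4·(4/23) = 62/23.
E[U | V ≥ 2] = (62/23) / (19/23) = 62/19.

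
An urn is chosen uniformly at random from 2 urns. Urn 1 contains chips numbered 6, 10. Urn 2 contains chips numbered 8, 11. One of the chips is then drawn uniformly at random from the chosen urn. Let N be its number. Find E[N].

35/4

E[N | urn 1] = (6+10)/2 = 8.
E[N | urn 2] = (8+11)/2 = 19/2.
E[N] = (1/2)·(8) + (1/2)·(19/2) = 35/4.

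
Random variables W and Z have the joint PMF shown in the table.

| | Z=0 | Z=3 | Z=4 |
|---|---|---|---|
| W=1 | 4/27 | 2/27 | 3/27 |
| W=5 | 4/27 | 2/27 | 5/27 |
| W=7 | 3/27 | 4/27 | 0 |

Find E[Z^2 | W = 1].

P(W = 1) = 1/3.
Σ Z^2·P over the event = 0·(4/27) + 9·(2/27) + 16·(3/27) = 22/9.
E[Z^2 | W = 1] = (22/9) / (1/3) = 22/3.

22/3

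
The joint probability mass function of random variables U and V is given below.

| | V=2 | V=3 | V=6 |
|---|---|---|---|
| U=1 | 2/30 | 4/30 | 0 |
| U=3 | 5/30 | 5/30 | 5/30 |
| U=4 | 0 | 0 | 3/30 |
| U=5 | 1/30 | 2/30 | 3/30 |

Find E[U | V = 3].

P(V = 3) = 11/30.
Σ U·P over the event = 1·(4/30) + 3·(5/30) + 5·(2/30) = 29/30.
E[U | V = 3] = (29/30) / (11/30) = 29/11.

29/11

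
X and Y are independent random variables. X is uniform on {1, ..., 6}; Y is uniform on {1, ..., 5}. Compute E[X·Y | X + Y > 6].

49/3

P(X + Y > 6) = 1/2.
Summing XY·P(x,y) over outcomes with X + Y > 6 gives 49/6.
E[X·Y | X + Y > 6] = (49/6) / (1/2) = 49/3.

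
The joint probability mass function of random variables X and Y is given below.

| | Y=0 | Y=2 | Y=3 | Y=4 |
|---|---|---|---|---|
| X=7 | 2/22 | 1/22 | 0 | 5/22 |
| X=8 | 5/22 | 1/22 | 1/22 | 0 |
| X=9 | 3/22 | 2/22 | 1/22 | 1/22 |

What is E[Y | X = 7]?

P(X = 7) = 4/11.
Summing Y·P(X=x,Y=y) over the conditioning event gives 1.
E[Y | X = 7] = (1) / (4/11) = 11/4.

11/4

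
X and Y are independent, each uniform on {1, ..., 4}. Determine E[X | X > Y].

10/3

Outcomes with X > Y: (2,1), (3,1), (3,2), (4,1), (4,2), (4,3), each with probability 1/16.
E[X | X > Y] = (2 + 3 + 3 + 4 + 4 + 4) / 6 = 10/3.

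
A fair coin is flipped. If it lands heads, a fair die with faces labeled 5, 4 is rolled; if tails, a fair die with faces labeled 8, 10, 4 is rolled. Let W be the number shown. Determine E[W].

E[W | heads] = (5+4)/2 = 9/2.
E[W | tails] = (8+10+4)/3 = 22/3.
By the law of total expectation,
E[W] = (1/2)·(9/2) + (1/2)·(22/3) = 71/12.

71/12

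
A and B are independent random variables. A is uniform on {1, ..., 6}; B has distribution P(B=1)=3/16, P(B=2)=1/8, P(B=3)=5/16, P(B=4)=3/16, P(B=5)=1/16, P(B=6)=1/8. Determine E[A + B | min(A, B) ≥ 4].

59/6

P(min(A, B) ≥ 4) = 3/16.
Summing (A+B)·P(x,y) over outcomes with min(A, B) ≥ 4 gives 59/32.
E[A + B | min(A, B) ≥ 4] = (59/32) / (3/16) = 59/6.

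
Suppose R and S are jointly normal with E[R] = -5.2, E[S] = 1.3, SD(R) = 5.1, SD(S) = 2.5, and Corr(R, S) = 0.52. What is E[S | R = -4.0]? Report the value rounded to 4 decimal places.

1.6059

E[S | R=x] = μ_S + ρ(σ_S/σ_R)(x − μ_R) for jointly normal variables.
E[S | R=-4.0] = 1.3 + (0.52)·(2.5/5.1)·(-4.0 − (-5.2)) = 1.3 + (0.2549)·(1.2) = 1.6059.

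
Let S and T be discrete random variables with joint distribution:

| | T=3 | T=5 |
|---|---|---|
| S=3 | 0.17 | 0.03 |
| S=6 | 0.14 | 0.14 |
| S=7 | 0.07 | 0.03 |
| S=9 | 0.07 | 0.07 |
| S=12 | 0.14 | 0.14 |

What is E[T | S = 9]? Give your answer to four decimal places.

P(S = 9) = 0.14.
Σ T·P over the event = 3·(0.07) + 5·(0.07) = 0.56.
E[T | S = 9] = (0.56) / (0.14) = 4.0000.

4.0000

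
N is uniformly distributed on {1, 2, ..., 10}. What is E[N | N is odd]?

Given N is odd, N is equally likely to be any of {1, 3, 5, 7, 9}.
E[N | N is odd] = (1 + 3 + 5 + 7 + 9) / 5 = 5.

5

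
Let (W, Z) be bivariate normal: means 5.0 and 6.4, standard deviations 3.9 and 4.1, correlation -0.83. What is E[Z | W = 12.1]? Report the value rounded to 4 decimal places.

0.2048

E[Z | W=x] = μ_Z + ρ(σ_Z/σ_W)(x − μ_W) for jointly normal variables.
E[Z | W=12.1] = 6.4 + (-0.83)·(4.1/3.9)·(12.1 − (5.0)) = 6.4 + (-0.87256)·(7.1) = 0.2048.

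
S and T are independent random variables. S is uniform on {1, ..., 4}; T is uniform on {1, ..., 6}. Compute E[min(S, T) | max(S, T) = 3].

P(max(S, T) = 3) = 5/24.
Summing min(S,T)·P(x,y) over outcomes with max(S, T) = 3 gives 3/8.
E[min(S, T) | max(S, T) = 3] = (3/8) / (5/24) = 9/5.

9/5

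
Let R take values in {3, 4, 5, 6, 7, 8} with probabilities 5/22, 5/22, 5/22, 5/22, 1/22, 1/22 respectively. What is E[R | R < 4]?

P(R < 4) = 5/22.
Σ over the event: 3·5/22 = 15/22.
E[R | R < 4] = (15/22) / (5/22) = 3.

3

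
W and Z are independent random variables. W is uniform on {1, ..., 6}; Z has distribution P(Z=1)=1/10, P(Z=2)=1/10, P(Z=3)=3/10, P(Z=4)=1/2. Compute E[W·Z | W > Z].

411/28

P(W > Z) = 7/15.
Summing WZ·P(x,y) over outcomes with W > Z gives 137/20.
E[W·Z | W > Z] = (137/20) / (7/15) = 411/28.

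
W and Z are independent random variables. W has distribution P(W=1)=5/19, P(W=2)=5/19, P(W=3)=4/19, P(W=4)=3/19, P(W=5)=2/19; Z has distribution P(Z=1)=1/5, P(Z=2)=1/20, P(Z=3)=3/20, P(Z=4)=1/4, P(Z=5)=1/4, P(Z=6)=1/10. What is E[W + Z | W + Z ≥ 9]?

P(W + Z ≥ 9) = 53/380.
Summing (W+Z)·P(x,y) over outcomes with W + Z ≥ 9 gives 501/380.
E[W + Z | W + Z ≥ 9] = (501/380) / (53/380) = 501/53.

501/53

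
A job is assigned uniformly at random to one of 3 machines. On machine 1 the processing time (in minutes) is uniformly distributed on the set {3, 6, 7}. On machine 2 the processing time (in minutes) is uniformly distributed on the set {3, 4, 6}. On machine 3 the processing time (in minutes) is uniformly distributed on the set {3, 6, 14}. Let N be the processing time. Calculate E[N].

52/9

E[N | machine 1] = (3+6+7)/3 = 16/3.
E[N | machine 2] = (3+4+6)/3 = 13/3.
E[N | machine 3] = (3+6+14)/3 = 23/3.
By the law of total expectation,
E[N] = (1/3)·(16/3) + (1/3)·(13/3) + (1/3)·(23/3) = 52/9.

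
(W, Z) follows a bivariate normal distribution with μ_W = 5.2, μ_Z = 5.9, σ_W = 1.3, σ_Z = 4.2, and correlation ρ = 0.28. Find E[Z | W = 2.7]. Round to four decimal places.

3.6385

For a bivariate normal, E[Z | W=x] = μ_Z + ρ·(σ_Z/σ_W)·(x − μ_W).
E[Z | W=2.7] = 5.9 + (0.28)·(4.2/1.3)·(2.7 − (5.2)) = 5.9 + (0.90462)·(-2.5) = 3.6385.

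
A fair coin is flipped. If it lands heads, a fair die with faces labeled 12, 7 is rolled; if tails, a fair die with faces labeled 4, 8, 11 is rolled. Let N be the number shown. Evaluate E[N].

E[N | heads] = (12+7)/2 = 19/2.
E[N | tails] = (4+8+11)/3 = 23/3.
By the law of total expectation,
E[N] = (1/2)·(19/2) + (1/2)·(23/3) = 103/12.

103/12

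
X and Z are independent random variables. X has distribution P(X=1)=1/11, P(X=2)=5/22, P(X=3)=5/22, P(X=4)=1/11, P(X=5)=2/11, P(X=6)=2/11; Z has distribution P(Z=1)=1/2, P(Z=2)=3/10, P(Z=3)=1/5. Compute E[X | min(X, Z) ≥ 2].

77/20

P(min(X, Z) ≥ 2) = 5/11.
Summing X·P(x,y) over outcomes with min(X, Z) ≥ 2 gives 7/4.
E[X | min(X, Z) ≥ 2] = (7/4) / (5/11) = 77/20.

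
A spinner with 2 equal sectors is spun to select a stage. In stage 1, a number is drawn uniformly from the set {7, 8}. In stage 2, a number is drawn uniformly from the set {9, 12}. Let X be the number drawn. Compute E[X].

9

E[X | stage 1] = (7+8)/2 = 15/2.
E[X | stage 2] = (9+12)/2 = 21/2.
By the law of total expectation,
E[X] = (1/2)·(15/2) + (1/2)·(21/2) = 9.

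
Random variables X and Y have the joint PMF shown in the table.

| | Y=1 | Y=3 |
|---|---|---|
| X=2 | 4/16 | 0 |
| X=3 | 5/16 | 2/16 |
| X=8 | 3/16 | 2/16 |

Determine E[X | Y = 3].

P(Y = 3) = 1/4.
Summing X·P(X=x,Y=y) over the conditioning event gives 11/8.
E[X | Y = 3] = (11/8) / (1/4) = 11/2.

11/2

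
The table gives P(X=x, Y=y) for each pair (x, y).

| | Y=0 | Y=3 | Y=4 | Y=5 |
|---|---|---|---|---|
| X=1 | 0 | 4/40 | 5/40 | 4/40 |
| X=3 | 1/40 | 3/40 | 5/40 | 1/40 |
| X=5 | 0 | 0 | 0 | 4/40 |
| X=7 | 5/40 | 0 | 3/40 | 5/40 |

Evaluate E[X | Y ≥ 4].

P(Y ≥ 4) = 27/40.
Σ X·P over the event = 1·(5/40) + 1·(4/40) + 3·(5/40) + 3·(1/40) + 5·(4/40) + 7·(3/40) + 7·(5/40) = 103/40.
E[X | Y ≥ 4] = (103/40) / (27/40) = 103/27.

103/27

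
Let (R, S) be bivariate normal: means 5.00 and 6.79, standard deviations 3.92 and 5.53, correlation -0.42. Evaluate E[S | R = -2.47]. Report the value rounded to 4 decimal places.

11.2160

The regression of S on R has slope ρ·σ_S/σ_R and passes through (μ_R, μ_S).
E[S | R=-2.47] = 6.79 + (-0.42)·(5.53/3.92)·(-2.47 − (5.00)) = 6.79 + (-0.5925)·(-7.47) = 11.2160.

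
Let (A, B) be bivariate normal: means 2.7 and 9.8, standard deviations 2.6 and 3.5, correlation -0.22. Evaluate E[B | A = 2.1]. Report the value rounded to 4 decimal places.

For a bivariate normal, E[B | A=x] = μ_B + ρ·(σ_B/σ_A)·(x − μ_A).
E[B | A=2.1] = 9.8 + (-0.22)·(3.5/2.6)·(2.1 − (2.7)) = 9.8 + (-0.29615)·(-0.6) = 9.9777.

9.9777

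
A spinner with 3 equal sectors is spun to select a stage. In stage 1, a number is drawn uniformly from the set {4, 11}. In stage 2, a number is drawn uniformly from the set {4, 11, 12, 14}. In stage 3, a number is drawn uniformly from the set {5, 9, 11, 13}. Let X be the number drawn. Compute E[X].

E[X | stage 1] = (4+11)/2 = 15/2.
E[X | stage 2] = (4+11+12+14)/4 = 41/4.
E[X | stage 3] = (5+9+11+13)/4 = 19/2.
By the law of total expectation,
E[X] = (1/3)·(15/2) + (1/3)·(41/4) + (1/3)·(19/2) = 109/12.

109/12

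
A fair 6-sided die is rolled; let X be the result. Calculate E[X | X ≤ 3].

Given X ≤ 3, X is equally likely to be any of {1, 2, 3}.
E[X | X ≤ 3] = (1 + 2 + 3) / 3 = 2.

2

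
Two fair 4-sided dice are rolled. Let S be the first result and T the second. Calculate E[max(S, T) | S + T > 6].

Outcomes with S + T > 6: (3,4), (4,3), (4,4), each with probability 1/16.
E[max(S, T) | S + T > 6] = (4 + 4 + 4) / 3 = 4.

4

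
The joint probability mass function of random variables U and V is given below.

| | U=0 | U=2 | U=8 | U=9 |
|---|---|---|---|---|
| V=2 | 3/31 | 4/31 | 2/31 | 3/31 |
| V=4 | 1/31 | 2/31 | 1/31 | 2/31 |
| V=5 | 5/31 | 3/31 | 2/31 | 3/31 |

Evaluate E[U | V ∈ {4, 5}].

79/19

P(V ∈ {4, 5}) = 19/31.
Σ U·P over the event = 0·(1/31) + 0·(5/31) + 2·(2/31) + 2·(3/31) + 8·(1/31) + 8·(2/31) + 9·(2/31) + 9·(3/31) = 79/31.
E[U | V ∈ {4, 5}] = (79/31) / (19/31) = 79/19.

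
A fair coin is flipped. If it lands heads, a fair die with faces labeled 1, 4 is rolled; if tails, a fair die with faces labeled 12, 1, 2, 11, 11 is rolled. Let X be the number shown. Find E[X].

E[X | heads] = (1+4)/2 = 5/2.
E[X | tails] = (12+1+2+11+11)/5 = 37/5.
E[X] = (1/2)·(5/2) + (1/2)·(37/5) = 99/20.

99/20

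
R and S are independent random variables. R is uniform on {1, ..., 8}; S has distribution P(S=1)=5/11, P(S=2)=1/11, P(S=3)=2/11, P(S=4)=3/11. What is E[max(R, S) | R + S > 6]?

293/47

P(R + S > 6) = 47/88.
Summing max(R,S)·P(x,y) over outcomes with R + S > 6 gives 293/88.
E[max(R, S) | R + S > 6] = (293/88) / (47/88) = 293/47.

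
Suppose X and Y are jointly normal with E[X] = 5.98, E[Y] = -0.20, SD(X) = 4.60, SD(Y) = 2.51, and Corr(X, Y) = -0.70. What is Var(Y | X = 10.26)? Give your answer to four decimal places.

The conditional variance in a bivariate normal is σ_Y²(1 − ρ²), independent of x.
Var(Y | X=10.26) = (2.51)²·(1 − (-0.70)²) = 6.3001·0.51 = 3.2131.

3.2131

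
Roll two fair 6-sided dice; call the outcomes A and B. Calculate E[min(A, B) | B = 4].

3

Outcomes with B = 4: (1,4), (2,4), (3,4), (4,4), (5,4), (6,4), each with probability 1/36.
E[min(A, B) | B = 4] = (1 + 2 + 3 + 4 + 4 + 4) / 6 = 3.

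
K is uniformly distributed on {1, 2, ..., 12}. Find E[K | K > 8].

Given K > 8, K is equally likely to be any of {9, 10, 11, 12}.
E[K | K > 8] = (9 + 10 + 11 + 12) / 4 = 21/2.

21/2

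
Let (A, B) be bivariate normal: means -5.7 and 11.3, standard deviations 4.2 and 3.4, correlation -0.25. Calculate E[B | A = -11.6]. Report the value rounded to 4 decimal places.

12.4940

The regression of B on A has slope ρ·σ_B/σ_A and passes through (μ_A, μ_B).
E[B | A=-11.6] = 11.3 + (-0.25)·(3.4/4.2)·(-11.6 − (-5.7)) = 11.3 + (-0.20238)·(-5.9) = 12.4940.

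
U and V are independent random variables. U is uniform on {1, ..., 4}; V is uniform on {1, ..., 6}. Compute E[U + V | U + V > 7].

Outcomes with U + V > 7: (2,6), (3,5), (3,6), (4,4), (4,5), (4,6), each with probability 1/24.
E[U + V | U + V > 7] = (8 + 8 + 9 + 8 + 9 + 10) / 6 = 26/3.

26/3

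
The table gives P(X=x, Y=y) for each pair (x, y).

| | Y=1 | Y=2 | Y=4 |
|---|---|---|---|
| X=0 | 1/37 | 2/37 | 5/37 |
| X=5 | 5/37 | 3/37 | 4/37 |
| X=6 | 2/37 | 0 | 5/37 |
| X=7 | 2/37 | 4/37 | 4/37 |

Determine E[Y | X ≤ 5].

13/5

P(X ≤ 5) = 20/37.
Σ Y·P over the event = 1·(1/37) + 2·(2/37) + 4·(5/37) + 1·(5/37) + 2·(3/37) + 4·(4/37) = 52/37.
E[Y | X ≤ 5] = (52/37) / (20/37) = 13/5.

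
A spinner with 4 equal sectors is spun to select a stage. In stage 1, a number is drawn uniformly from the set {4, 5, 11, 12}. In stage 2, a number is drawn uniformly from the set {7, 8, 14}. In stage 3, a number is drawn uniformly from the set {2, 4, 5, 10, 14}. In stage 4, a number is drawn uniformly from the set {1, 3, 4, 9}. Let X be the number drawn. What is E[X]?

E[X | stage 1] = (4+5+11+12)/4 = 8.
E[X | stage 2] = (7+8+14)/3 = 29/3.
E[X | stage 3] = (2+4+5+10+14)/5 = 7.
E[X | stage 4] = (1+3+4+9)/4 = 17/4.
By the law of total expectation,
E[X] = (1/4)·(8) + (1/4)·(29/3) + (1/4)·(7) + (1/4)·(17/4) = 347/48.

347/48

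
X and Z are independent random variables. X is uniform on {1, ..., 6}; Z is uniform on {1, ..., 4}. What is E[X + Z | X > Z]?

P(X > Z) = 7/12.
Summing (X+Z)·P(x,y) over outcomes with X > Z gives 47/12.
E[X + Z | X > Z] = (47/12) / (7/12) = 47/7.

47/7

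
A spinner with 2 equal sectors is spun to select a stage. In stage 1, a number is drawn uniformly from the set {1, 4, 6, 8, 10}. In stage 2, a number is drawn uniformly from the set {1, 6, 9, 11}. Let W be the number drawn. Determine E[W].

251/40

E[W | stage 1] = (1+4+6+8+10)/5 = 29/5.
E[W | stage 2] = (1+6+9+11)/4 = 27/4.
By the law of total expectation,
E[W] = (1/2)·(29/5) + (1/2)·(27/4) = 251/40.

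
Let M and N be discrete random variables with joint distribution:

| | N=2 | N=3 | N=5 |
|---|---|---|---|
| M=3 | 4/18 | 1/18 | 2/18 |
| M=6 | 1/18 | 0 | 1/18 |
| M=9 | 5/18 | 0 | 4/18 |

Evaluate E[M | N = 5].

P(N = 5) = 7/18.
Σ M·P over the event = 3·(2/18) + 6·(1/18) + 9·(4/18) = 8/3.
E[M | N = 5] = (8/3) / (7/18) = 48/7.

48/7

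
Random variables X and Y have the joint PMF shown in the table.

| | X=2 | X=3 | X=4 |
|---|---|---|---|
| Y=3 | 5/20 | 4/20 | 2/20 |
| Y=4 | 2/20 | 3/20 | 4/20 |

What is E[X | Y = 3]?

30/11

P(Y = 3) = 11/20.
Summing X·P(X=x,Y=y) over the conditioning event gives 3/2.
E[X | Y = 3] = (3/2) / (11/20) = 30/11.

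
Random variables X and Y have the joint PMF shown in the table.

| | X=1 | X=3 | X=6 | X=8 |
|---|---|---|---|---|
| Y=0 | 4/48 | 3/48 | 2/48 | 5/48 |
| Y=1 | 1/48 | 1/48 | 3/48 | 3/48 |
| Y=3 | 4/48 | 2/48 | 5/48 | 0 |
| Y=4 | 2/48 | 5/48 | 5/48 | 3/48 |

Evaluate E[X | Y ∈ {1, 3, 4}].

157/34

P(Y ∈ {1, 3, 4}) = 17/24.
Summing X·P(X=x,Y=y) over the conditioning event gives 157/48.
E[X | Y ∈ {1, 3, 4}] = (157/48) / (17/24) = 157/34.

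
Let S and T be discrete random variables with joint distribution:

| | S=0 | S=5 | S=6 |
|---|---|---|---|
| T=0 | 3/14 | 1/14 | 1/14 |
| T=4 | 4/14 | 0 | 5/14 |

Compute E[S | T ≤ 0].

11/5

P(T ≤ 0) = 5/14.
Σ S·P over the event = 0·(3/14) + 5·(1/14) + 6·(1/14) = 11/14.
E[S | T ≤ 0] = (11/14) / (5/14) = 11/5.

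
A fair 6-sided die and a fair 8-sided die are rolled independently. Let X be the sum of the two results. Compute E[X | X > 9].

P(X > 9) = 5/16.
Σ over the event: 10·5/48 + 11·1/12 + 12·1/16 + 13·1/24 + 14·1/48 = 85/24.
E[X | X > 9] = (85/24) / (5/16) = 34/3.

34/3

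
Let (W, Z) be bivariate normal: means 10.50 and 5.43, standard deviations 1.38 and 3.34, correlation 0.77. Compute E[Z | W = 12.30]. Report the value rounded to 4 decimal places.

E[Z | W=x] = μ_Z + ρ(σ_Z/σ_W)(x − μ_W) for jointly normal variables.
E[Z | W=12.30] = 5.43 + (0.77)·(3.34/1.38)·(12.30 − (10.50)) = 5.43 + (1.8636)·(1.8) = 8.7845.

8.7845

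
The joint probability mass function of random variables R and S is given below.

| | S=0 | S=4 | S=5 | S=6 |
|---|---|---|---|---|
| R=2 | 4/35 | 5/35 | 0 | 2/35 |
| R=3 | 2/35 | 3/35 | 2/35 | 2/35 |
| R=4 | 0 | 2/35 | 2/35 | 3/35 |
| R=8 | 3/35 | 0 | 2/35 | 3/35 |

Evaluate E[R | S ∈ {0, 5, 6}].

114/25

P(S ∈ {0, 5, 6}) = 5/7.
Summing R·P(R=x,S=y) over the conditioning event gives 114/35.
E[R | S ∈ {0, 5, 6}] = (114/35) / (5/7) = 114/25.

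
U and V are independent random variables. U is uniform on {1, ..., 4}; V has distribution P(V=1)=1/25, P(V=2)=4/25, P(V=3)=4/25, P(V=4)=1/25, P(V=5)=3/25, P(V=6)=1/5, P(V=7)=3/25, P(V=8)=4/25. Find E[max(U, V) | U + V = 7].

P(U + V = 7) = 13/100.
Summing max(U,V)·P(x,y) over outcomes with U + V = 7 gives 13/20.
E[max(U, V) | U + V = 7] = (13/20) / (13/100) = 5.

5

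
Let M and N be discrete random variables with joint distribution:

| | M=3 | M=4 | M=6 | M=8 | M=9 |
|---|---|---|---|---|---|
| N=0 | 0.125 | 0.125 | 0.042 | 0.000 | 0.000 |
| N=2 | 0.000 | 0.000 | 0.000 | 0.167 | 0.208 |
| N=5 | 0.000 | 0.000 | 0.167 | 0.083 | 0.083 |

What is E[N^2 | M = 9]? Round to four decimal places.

9.9897

P(M = 9) = 0.291.
Σ N^2·P over the event = 4·(0.208) + 25·(0.083) = 2.907.
E[N^2 | M = 9] = (2.907) / (0.291) = 9.9897.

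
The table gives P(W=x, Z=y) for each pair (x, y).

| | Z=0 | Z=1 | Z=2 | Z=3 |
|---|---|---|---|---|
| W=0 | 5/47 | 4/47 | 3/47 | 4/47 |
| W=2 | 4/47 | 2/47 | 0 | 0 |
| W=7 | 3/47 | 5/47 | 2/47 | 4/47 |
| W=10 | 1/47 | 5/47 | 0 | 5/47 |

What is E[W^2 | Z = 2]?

98/5

P(Z = 2) = 5/47.
Σ W^2·P over the event = 0·(3/47) + 49·(2/47) = 98/47.
E[W^2 | Z = 2] = (98/47) / (5/47) = 98/5.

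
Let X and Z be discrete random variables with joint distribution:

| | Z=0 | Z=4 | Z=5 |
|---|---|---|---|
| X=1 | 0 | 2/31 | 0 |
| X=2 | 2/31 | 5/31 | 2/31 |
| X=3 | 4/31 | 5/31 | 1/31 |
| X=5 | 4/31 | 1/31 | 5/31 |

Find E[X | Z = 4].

P(Z = 4) = 13/31.
Σ X·P over the event = 1·(2/31) + 2·(5/31) + 3·(5/31) + 5·(1/31) = 32/31.
E[X | Z = 4] = (32/31) / (13/31) = 32/13.

32/13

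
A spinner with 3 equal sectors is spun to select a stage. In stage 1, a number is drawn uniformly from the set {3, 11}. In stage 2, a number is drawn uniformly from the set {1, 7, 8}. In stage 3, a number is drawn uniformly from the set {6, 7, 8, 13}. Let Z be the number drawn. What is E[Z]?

125/18

E[Z | stage 1] = (3+11)/2 = 7.
E[Z | stage 2] = (1+7+8)/3 = 16/3.
E[Z | stage 3] = (6+7+8+13)/4 = 17/2.
E[Z] = (1/3)·(7) + (1/3)·(16/3) + (1/3)·(17/2) = 125/18.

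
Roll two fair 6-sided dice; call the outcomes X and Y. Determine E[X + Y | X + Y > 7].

P(X + Y > 7) = 5/12.
Summing (X+Y)·P(x,y) over outcomes with X + Y > 7 gives 35/9.
E[X + Y | X + Y > 7] = (35/9) / (5/12) = 28/3.

28/3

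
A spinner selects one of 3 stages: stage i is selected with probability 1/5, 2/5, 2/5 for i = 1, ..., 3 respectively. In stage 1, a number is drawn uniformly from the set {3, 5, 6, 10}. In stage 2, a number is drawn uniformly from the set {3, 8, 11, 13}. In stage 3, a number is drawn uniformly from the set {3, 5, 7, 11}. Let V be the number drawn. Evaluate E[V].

73/10

E[V | stage 1] = (3+5+6+10)/4 = 6.
E[V | stage 2] = (3+8+11+13)/4 = 35/4.
E[V | stage 3] = (3+5+7+11)/4 = 13/2.
By the law of total expectation,
E[V] = (1/5)·(6) + (2/5)·(35/4) + (2/5)·(13/2) = 73/10.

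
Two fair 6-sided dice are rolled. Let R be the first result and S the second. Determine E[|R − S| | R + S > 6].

P(R + S > 6) = 7/12.
Summing |R−S|·P(x,y) over outcomes with R + S > 6 gives 11/9.
E[|R − S| | R + S > 6] = (11/9) / (7/12) = 44/21.

44/21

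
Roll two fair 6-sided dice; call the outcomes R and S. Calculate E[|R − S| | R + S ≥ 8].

P(R + S ≥ 8) = 5/12.
Summing |R−S|·P(x,y) over outcomes with R + S ≥ 8 gives 13/18.
E[|R − S| | R + S ≥ 8] = (13/18) / (5/12) = 26/15.

26/15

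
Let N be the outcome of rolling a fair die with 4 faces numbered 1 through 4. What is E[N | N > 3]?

4

Given N > 3, N is equally likely to be any of {4}.
E[N | N > 3] = (4) / 1 = 4.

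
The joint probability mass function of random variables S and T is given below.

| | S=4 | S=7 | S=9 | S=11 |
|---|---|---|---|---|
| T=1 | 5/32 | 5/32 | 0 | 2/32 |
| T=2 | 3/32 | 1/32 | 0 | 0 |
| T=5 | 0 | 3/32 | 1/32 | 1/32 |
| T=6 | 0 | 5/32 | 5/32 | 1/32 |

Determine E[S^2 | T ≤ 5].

P(T ≤ 5) = 21/32.
Σ S^2·P over the event = 16·(5/32) + 16·(3/32) + 49·(5/32) + 49·(1/32) + 49·(3/32) + 81·(1/32) + 121·(2/32) + 121·(1/32) = 1013/32.
E[S^2 | T ≤ 5] = (1013/32) / (21/32) = 1013/21.

1013/21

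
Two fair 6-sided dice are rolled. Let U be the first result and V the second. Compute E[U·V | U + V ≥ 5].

71/5

P(U + V ≥ 5) = 5/6.
Summing UV·P(x,y) over outcomes with U + V ≥ 5 gives 71/6.
E[U·V | U + V ≥ 5] = (71/6) / (5/6) = 71/5.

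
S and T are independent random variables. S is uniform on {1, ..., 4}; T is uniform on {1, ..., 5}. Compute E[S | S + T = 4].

2

Outcomes with S + T = 4: (1,3), (2,2), (3,1), each with probability 1/20.
E[S | S + T = 4] = (1 + 2 + 3) / 3 = 2.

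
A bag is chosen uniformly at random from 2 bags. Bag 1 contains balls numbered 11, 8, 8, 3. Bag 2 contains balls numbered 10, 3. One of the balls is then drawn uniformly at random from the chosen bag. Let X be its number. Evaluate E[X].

E[X | bag 1] = (11+8+8+3)/4 = 15/2.
E[X | bag 2] = (10+3)/2 = 13/2.
E[X] = (1/2)·(15/2) + (1/2)·(13/2) = 7.

7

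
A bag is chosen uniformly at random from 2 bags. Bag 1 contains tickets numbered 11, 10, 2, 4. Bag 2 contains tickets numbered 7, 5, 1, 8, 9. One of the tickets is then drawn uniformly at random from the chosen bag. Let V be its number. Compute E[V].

E[V | bag 1] = (11+10+2+4)/4 = 27/4.
E[V | bag 2] = (7+5+1+8+9)/5 = 6.
E[V] = (1/2)·(27/4) + (1/2)·(6) = 51/8.

51/8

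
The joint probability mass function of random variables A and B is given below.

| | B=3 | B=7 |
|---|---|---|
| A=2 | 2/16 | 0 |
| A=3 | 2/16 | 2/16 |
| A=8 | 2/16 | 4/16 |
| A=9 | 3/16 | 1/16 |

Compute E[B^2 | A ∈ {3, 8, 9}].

29

P(A ∈ {3, 8, 9}) = 7/8.
Summing B^2·P(A=x,B=y) over the conditioning event gives 203/8.
E[B^2 | A ∈ {3, 8, 9}] = (203/8) / (7/8) = 29.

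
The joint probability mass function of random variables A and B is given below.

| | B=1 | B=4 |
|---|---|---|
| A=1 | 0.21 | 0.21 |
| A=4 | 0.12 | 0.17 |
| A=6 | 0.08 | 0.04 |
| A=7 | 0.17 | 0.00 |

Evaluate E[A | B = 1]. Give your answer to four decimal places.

P(B = 1) = 0.58.
Σ A·P over the event = 1·(0.21) + 4·(0.12) + 6·(0.08) + 7·(0.17) = 2.36.
E[A | B = 1] = (2.36) / (0.58) = 4.0690.

4.0690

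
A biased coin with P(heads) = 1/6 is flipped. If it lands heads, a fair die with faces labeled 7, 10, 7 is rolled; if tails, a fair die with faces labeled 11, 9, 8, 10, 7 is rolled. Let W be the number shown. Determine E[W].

E[W | heads] = (7+10+7)/3 = 8.
E[W | tails] = (11+9+8+10+7)/5 = 9.
E[W] = (1/6)·(8) + (5/6)·(9) = 53/6.

53/6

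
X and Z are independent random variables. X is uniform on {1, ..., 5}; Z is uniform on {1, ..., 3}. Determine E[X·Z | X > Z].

65/9

Outcomes with X > Z: (2,1), (3,1), (3,2), (4,1), (4,2), (4,3), (5,1), (5,2), (5,3), each with probability 1/15.
E[X·Z | X > Z] = (2 + 3 + 6 + 4 + 8 + 12 + 5 + 10 + 15) / 9 = 65/9.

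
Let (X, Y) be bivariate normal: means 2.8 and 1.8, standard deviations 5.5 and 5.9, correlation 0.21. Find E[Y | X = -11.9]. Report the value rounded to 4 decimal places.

-1.5115

The regression of Y on X has slope ρ·σ_Y/σ_X and passes through (μ_X, μ_Y).
E[Y | X=-11.9] = 1.8 + (0.21)·(5.9/5.5)·(-11.9 − (2.8)) = 1.8 + (0.22527)·(-14.7) = -1.5115.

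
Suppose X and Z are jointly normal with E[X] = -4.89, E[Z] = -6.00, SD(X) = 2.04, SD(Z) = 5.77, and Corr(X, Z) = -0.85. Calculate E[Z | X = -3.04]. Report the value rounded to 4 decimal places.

E[Z | X=x] = μ_Z + ρ(σ_Z/σ_X)(x − μ_X) for jointly normal variables.
E[Z | X=-3.04] = -6.00 + (-0.85)·(5.77/2.04)·(-3.04 − (-4.89)) = -6.00 + (-2.40417)·(1.85) = -10.4477.

-10.4477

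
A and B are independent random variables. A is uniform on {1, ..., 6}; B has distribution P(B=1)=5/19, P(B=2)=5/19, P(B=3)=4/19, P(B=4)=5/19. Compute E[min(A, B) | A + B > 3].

20/9

P(A + B > 3) = 33/38.
Summing min(A,B)·P(x,y) over outcomes with A + B > 3 gives 110/57.
E[min(A, B) | A + B > 3] = (110/57) / (33/38) = 20/9.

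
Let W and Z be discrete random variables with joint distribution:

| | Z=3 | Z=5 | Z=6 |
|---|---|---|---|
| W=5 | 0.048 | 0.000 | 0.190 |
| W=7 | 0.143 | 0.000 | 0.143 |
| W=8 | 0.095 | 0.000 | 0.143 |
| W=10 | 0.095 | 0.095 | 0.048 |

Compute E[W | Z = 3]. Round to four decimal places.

7.7454

P(Z = 3) = 0.381.
Summing W·P(W=x,Z=y) over the conditioning event gives 2.951.
E[W | Z = 3] = (2.951) / (0.381) = 7.7454.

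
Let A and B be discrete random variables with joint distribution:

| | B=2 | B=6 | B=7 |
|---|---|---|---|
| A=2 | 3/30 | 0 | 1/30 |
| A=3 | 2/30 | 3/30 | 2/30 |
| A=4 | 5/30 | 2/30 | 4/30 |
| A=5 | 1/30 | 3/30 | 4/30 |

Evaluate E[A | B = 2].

P(B = 2) = 11/30.
Σ A·P over the event = 2·(3/30) + 3·(2/30) + 4·(5/30) + 5·(1/30) = 37/30.
E[A | B = 2] = (37/30) / (11/30) = 37/11.

37/11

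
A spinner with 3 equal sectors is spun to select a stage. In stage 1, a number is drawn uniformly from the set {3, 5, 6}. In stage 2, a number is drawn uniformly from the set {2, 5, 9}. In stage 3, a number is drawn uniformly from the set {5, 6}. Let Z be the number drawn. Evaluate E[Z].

E[Z | stage 1] = (3+5+6)/3 = 14/3.
E[Z | stage 2] = (2+5+9)/3 = 16/3.
E[Z | stage 3] = (5+6)/2 = 11/2.
By the law of total expectation,
E[Z] = (1/3)·(14/3) + (1/3)·(16/3) + (1/3)·(11/2) = 31/6.

31/6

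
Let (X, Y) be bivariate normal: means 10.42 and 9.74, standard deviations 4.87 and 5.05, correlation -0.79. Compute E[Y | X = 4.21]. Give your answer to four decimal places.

14.8272

E[Y | X=x] = μ_Y + ρ(σ_Y/σ_X)(x − μ_X) for jointly normal variables.
E[Y | X=4.21] = 9.74 + (-0.79)·(5.05/4.87)·(4.21 − (10.42)) = 9.74 + (-0.8192)·(-6.21) = 14.8272.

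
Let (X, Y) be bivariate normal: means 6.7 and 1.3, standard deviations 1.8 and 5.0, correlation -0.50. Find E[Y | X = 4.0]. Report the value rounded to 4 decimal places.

5.0500

The regression of Y on X has slope ρ·σ_Y/σ_X and passes through (μ_X, μ_Y).
E[Y | X=4.0] = 1.3 + (-0.50)·(5.0/1.8)·(4.0 − (6.7)) = 1.3 + (-1.3889)·(-2.7) = 5.0500.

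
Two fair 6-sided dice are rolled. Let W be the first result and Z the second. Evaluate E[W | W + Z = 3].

P(W + Z = 3) = 1/18.
Summing W·P(x,y) over outcomes with W + Z = 3 gives 1/12.
E[W | W + Z = 3] = (1/12) / (1/18) = 3/2.

3/2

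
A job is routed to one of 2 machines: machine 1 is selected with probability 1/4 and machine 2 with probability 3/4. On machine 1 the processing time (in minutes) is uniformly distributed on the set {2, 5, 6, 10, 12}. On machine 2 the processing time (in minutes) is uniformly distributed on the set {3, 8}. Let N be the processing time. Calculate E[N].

47/8

E[N | machine 1] = (2+5+6+10+12)/5 = 7.
E[N | machine 2] = (3+8)/2 = 11/2.
By the law of total expectation,
E[N] = (1/4)·(7) + (3/4)·(11/2) = 47/8.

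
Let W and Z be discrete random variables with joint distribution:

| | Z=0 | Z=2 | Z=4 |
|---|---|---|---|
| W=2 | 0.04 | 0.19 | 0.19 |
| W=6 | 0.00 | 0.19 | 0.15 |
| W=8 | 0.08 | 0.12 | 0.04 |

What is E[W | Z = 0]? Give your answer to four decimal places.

P(Z = 0) = 0.12.
Σ W·P over the event = 2·(0.04) + 8·(0.08) = 0.72.
E[W | Z = 0] = (0.72) / (0.12) = 6.0000.

6.0000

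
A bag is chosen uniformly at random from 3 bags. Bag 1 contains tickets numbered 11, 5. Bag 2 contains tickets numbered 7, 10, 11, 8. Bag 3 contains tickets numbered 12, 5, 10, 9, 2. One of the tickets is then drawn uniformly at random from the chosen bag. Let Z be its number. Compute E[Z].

41/5

E[Z | bag 1] = (11+5)/2 = 8.
E[Z | bag 2] = (7+10+11+8)/4 = 9.
E[Z | bag 3] = (12+5+10+9+2)/5 = 38/5.
By the law of total expectation,
E[Z] = (1/3)·(8) + (1/3)·(9) + (1/3)·(38/5) = 41/5.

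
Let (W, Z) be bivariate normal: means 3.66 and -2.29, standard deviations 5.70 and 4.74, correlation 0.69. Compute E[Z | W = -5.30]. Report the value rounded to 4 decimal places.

-7.4312

For a bivariate normal, E[Z | W=x] = μ_Z + ρ·(σ_Z/σ_W)·(x − μ_W).
E[Z | W=-5.30] = -2.29 + (0.69)·(4.74/5.70)·(-5.30 − (3.66)) = -2.29 + (0.57379)·(-8.96) = -7.4312.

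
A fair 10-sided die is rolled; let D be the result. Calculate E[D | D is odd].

Given D is odd, D is equally likely to be any of {1, 3, 5, 7, 9}.
E[D | D is odd] = (1 + 3 + 5 + 7 + 9) / 5 = 5.

5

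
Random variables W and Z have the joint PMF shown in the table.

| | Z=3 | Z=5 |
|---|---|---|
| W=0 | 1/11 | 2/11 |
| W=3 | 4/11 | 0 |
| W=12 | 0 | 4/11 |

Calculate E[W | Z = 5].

P(Z = 5) = 6/11.
Σ W·P over the event = 0·(2/11) + 12·(4/11) = 48/11.
E[W | Z = 5] = (48/11) / (6/11) = 8.

8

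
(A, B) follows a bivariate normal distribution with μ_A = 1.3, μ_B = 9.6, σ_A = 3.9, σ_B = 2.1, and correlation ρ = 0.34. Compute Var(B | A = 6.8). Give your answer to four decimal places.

3.9002

For a bivariate normal, Var(B | A=x) = σ_B²(1 − ρ²).
Var(B | A=6.8) = (2.1)²·(1 − (0.34)²) = 4.41·0.8844 = 3.9002.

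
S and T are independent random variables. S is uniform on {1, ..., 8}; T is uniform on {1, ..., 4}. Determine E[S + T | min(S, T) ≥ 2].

P(min(S, T) ≥ 2) = 21/32.
Summing (S+T)·P(x,y) over outcomes with min(S, T) ≥ 2 gives 21/4.
E[S + T | min(S, T) ≥ 2] = (21/4) / (21/32) = 8.

8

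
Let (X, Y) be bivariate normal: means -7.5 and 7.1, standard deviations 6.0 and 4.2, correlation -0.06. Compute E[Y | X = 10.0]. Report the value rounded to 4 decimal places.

For a bivariate normal, E[Y | X=x] = μ_Y + ρ·(σ_Y/σ_X)·(x − μ_X).
E[Y | X=10.0] = 7.1 + (-0.06)·(4.2/6.0)·(10.0 − (-7.5)) = 7.1 + (-0.042)·(17.5) = 6.3650.

6.3650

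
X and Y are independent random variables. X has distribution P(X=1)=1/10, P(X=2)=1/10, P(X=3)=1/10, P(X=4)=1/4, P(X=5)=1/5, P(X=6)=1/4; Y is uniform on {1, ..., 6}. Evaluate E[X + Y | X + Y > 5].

P(X + Y > 5) = 97/120.
Summing (X+Y)·P(x,y) over outcomes with X + Y > 5 gives 817/120.
E[X + Y | X + Y > 5] = (817/120) / (97/120) = 817/97.

817/97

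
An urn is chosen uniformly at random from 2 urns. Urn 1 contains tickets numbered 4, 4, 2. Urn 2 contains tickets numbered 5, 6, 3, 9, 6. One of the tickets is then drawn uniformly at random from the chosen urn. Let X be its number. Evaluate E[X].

E[X | urn 1] = (4+4+2)/3 = 10/3.
E[X | urn 2] = (5+6+3+9+6)/5 = 29/5.
By the law of total expectation,
E[X] = (1/2)·(10/3) + (1/2)·(29/5) = 137/30.

137/30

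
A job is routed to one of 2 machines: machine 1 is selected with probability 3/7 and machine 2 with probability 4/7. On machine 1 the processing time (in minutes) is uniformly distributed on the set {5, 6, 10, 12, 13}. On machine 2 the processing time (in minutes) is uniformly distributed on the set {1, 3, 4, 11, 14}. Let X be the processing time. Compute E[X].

E[X | machine 1] = (5+6+10+12+13)/5 = 46/5.
E[X | machine 2] = (1+3+4+11+14)/5 = 33/5.
E[X] = (3/7)·(46/5) + (4/7)·(33/5) = 54/7.

54/7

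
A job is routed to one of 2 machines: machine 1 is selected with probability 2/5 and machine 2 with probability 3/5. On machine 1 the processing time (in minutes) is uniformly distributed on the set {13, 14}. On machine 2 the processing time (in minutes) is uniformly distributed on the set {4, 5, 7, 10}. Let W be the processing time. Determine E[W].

E[W | machine 1] = (13+14)/2 = 27/2.
E[W | machine 2] = (4+5+7+10)/4 = 13/2.
E[W] = (2/5)·(27/2) + (3/5)·(13/2) = 93/10.

93/10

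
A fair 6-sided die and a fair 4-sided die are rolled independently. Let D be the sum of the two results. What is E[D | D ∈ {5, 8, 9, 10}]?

P(D ∈ {5, 8, 9, 10}) = 5/12.
Σ over the event: 5·1/6 + 8·1/8 + 9·1/12 + 10·1/24 = 3.
E[D | D ∈ {5, 8, 9, 10}] = (3) / (5/12) = 36/5.

36/5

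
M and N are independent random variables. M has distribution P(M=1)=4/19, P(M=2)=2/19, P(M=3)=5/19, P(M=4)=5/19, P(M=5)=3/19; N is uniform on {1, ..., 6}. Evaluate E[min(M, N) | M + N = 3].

P(M + N = 3) = 1/19.
Summing min(M,N)·P(x,y) over outcomes with M + N = 3 gives 1/19.
E[min(M, N) | M + N = 3] = (1/19) / (1/19) = 1.

1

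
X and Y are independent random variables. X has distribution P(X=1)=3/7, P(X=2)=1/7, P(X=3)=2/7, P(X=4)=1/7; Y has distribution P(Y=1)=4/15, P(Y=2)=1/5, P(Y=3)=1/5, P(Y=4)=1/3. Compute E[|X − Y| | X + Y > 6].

13/18

P(X + Y > 6) = 6/35.
Summing |X−Y|·P(x,y) over outcomes with X + Y > 6 gives 13/105.
E[|X − Y| | X + Y > 6] = (13/105) / (6/35) = 13/18.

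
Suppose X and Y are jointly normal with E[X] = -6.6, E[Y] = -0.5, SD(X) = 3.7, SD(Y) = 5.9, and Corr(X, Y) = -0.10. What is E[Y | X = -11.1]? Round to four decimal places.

0.2176

The regression of Y on X has slope ρ·σ_Y/σ_X and passes through (μ_X, μ_Y).
E[Y | X=-11.1] = -0.5 + (-0.10)·(5.9/3.7)·(-11.1 − (-6.6)) = -0.5 + (-0.15946)·(-4.5) = 0.2176.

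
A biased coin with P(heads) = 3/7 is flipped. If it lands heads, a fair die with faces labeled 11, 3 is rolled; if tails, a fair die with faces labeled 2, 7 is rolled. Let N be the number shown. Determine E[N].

39/7

E[N | heads] = (11+3)/2 = 7.
E[N | tails] = (2+7)/2 = 9/2.
By the law of total expectation,
E[N] = (3/7)·(7) + (4/7)·(9/2) = 39/7.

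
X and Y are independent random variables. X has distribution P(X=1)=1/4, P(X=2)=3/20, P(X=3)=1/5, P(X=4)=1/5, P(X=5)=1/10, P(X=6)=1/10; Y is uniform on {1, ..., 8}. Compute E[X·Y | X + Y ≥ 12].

P(X + Y ≥ 12) = 7/80.
Summing XY·P(x,y) over outcomes with X + Y ≥ 12 gives 53/16.
E[X·Y | X + Y ≥ 12] = (53/16) / (7/80) = 265/7.

265/7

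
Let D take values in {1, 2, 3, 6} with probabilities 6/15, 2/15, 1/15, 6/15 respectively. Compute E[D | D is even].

P(D is even) = 8/15.
Σ over the event: 2·2/15 + 6·2/5 = 8/3.
E[D | D is even] = (8/3) / (8/15) = 5.

5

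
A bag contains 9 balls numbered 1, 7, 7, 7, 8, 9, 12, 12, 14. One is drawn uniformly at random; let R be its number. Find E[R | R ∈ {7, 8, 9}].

38/5

P(R ∈ {7, 8, 9}) = 5/9.
Σ over the event: 7·1/3 + 8·1/9 + 9·1/9 = 38/9.
E[R | R ∈ {7, 8, 9}] = (38/9) / (5/9) = 38/5.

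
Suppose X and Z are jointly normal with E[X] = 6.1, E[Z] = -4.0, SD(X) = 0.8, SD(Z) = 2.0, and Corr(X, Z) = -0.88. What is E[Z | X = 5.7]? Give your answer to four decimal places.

-3.1200

E[Z | X=x] = μ_Z + ρ(σ_Z/σ_X)(x − μ_X) for jointly normal variables.
E[Z | X=5.7] = -4.0 + (-0.88)·(2.0/0.8)·(5.7 − (6.1)) = -4.0 + (-2.2)·(-0.4) = -3.1200.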